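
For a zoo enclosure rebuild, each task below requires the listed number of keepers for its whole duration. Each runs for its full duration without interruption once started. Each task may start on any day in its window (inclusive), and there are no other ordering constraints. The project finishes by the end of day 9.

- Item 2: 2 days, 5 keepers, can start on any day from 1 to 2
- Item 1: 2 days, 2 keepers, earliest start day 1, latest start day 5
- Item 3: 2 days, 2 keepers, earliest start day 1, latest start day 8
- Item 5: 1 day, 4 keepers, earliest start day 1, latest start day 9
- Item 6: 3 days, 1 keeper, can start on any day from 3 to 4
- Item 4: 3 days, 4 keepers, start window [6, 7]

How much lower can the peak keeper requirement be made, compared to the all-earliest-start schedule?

8

Early-start peak: d1:13  d2:9  d3:1  d4:1  d5:1  d6:4  d7:4  d8:4  d9:0 ⇒ 13.
Leveled (Item 2@1, Item 1@3, Item 3@3, Item 5@5, Item 6@3, Item 4@6): d1:5  d2:5  d3:5  d4:5  d5:5  d6:4  d7:4  d8:4  d9:0 ⇒ 5.
Reduction 13 − 5 = 8.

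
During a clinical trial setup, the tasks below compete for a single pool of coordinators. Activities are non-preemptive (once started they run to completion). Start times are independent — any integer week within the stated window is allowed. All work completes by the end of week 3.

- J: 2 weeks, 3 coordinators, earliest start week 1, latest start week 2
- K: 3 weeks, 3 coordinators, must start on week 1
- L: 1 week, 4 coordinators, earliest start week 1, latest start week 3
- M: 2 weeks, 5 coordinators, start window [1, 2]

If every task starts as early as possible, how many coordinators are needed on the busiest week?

15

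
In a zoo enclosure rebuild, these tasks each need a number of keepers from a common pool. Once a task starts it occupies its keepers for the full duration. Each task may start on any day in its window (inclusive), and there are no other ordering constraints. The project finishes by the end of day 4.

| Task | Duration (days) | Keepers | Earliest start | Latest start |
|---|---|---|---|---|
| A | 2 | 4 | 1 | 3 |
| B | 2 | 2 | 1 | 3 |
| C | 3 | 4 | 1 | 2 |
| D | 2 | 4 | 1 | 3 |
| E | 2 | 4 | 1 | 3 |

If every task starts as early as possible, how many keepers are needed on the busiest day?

Early-start schedule: A@1, B@1, C@1, D@1, E@1.
Load per day: day 1: 18, day 2: 18, day 3: 4, day 4: 0.
Peak is 18.

18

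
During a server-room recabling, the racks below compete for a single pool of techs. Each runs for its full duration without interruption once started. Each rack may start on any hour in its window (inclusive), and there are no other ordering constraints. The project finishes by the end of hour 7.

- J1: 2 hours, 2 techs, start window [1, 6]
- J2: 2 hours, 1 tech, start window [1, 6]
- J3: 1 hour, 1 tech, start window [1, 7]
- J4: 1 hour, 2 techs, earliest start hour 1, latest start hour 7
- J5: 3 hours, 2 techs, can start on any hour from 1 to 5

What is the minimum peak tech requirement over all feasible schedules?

3

Early-start (J1@1, J2@1, J3@1, J4@1, J5@1) gives peak 8: h1:8  h2:5  h3:2  h4:0  h5:0  h6:0  h7:0.
Shift J3→3, J4→3, J5→4.
Schedule J1@1, J2@1, J3@3, J4@3, J5@4: h1:3  h2:3  h3:3  h4:2  h5:2  h6:2  h7:0 — peak 3.
Total tech-hours = 15 over 7 hours ⇒ peak ≥ ⌈15/7⌉ = 3, so 3 is optimal.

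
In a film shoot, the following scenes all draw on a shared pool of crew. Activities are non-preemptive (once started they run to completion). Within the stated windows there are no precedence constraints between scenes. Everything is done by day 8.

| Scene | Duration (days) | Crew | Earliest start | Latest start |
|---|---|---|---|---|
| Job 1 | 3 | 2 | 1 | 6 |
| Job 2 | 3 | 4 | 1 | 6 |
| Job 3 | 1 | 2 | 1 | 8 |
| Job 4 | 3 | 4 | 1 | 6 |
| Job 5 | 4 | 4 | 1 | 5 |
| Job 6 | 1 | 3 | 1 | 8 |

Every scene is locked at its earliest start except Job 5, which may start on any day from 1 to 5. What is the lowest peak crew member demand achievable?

15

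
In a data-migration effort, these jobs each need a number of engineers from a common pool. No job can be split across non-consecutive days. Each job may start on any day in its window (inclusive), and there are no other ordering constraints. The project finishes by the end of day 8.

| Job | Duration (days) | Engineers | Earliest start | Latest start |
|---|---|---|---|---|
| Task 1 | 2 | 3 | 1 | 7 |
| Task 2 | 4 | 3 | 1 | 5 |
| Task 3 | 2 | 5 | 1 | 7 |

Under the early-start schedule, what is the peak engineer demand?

Early-start schedule: Task 1@1, Task 2@1, Task 3@1.
Load per day: day 1: 11, day 2: 11, day 3: 3, day 4: 3, day 5: 0, day 6: 0, day 7: 0, day 8: 0.
Peak is 11.

11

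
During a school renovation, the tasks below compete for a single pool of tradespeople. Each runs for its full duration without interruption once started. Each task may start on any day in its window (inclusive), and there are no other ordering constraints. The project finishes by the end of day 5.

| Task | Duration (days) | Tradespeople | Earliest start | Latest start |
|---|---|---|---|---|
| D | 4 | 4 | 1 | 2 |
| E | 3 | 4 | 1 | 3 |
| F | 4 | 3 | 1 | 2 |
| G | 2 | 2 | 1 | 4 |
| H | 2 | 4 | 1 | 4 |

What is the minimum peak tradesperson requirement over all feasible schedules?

13

Early-start (D@1, E@1, F@1, G@1, H@1) gives peak 17: d1:17  d2:17  d3:11  d4:7  d5:0.
Shift H→4.
Schedule D@1, E@1, F@1, G@1, H@4: d1:13  d2:13  d3:11  d4:11  d5:4 — peak 13.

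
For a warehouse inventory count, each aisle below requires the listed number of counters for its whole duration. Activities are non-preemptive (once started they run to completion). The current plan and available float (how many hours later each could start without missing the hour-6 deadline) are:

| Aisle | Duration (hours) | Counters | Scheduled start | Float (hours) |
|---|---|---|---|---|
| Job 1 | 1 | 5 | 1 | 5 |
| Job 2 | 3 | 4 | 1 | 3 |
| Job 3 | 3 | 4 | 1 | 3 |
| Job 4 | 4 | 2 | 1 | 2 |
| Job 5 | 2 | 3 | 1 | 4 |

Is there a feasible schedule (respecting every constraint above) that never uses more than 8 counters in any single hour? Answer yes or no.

The minimum achievable peak is 9; 8 < 9, so no feasible schedule stays within the cap.

no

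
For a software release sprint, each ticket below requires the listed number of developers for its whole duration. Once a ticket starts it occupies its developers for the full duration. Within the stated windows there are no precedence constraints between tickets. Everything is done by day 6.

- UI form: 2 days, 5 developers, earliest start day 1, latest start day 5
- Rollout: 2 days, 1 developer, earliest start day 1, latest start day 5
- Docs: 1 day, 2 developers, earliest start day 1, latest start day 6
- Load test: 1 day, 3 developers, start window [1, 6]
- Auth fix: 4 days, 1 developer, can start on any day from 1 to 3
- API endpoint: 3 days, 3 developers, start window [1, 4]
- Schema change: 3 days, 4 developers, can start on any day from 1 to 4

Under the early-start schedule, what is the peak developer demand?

19

Early-start schedule: UI form@1, Rollout@1, Docs@1, Load test@1, Auth fix@1, API endpoint@1, Schema change@1.
Load per day: day 1: 19, day 2: 14, day 3: 8, day 4: 1, day 5: 0, day 6: 0.
Peak is 19.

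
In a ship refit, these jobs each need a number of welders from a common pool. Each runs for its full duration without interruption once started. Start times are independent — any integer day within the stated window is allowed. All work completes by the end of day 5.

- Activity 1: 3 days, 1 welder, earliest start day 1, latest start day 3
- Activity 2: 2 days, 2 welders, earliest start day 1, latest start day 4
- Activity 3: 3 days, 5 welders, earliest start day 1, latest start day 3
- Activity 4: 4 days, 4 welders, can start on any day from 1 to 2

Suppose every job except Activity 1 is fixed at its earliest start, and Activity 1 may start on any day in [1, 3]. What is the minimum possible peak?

11

Activity 1@1: d1:12  d2:12  d3:10  d4:4  d5:0 → peak 12
Activity 1@2: d1:11  d2:12  d3:10  d4:5  d5:0 → peak 12
Activity 1@3: d1:11  d2:11  d3:10  d4:5  d5:1 → peak 11
Best is Activity 1@3, peak 11.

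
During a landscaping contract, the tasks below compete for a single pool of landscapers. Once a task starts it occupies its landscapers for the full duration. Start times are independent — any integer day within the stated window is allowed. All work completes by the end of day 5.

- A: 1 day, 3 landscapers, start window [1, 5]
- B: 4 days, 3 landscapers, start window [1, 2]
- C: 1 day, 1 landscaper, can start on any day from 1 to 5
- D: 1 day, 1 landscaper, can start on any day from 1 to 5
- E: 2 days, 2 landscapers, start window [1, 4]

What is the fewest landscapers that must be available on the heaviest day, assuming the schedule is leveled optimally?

5

Early-start (A@1, B@1, C@1, D@1, E@1) gives peak 10: d1:10  d2:5  d3:3  d4:3  d5:0.
Shift B→2, E→2.
Schedule A@1, B@2, C@1, D@1, E@2: d1:5  d2:5  d3:5  d4:3  d5:3 — peak 5.
Total landscaper-days = 21 over 5 days ⇒ peak ≥ ⌈21/5⌉ = 5, so 5 is optimal.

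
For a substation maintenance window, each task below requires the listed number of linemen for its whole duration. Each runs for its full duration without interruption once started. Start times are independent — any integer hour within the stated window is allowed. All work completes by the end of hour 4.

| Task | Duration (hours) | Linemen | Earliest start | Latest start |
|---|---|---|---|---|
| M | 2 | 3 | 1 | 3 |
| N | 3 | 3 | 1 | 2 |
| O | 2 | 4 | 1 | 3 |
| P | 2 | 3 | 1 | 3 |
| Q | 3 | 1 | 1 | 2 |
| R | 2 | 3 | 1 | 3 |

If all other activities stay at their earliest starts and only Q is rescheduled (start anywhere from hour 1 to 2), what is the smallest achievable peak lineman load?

17

Q@1: h1:17  h2:17  h3:4  h4:0 → peak 17
Q@2: h1:16  h2:17  h3:4  h4:1 → peak 17
Best is Q@1, peak 17.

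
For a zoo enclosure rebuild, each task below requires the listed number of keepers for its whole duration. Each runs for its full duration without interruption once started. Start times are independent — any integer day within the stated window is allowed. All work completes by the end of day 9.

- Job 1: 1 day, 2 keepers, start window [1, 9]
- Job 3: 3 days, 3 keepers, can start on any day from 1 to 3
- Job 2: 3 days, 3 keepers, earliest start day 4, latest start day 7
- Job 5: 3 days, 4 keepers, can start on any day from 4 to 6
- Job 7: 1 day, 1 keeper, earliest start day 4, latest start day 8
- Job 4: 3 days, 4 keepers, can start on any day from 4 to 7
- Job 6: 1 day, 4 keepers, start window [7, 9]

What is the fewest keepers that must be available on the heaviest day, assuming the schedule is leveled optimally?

Early-start (Job 1@1, Job 3@1, Job 2@4, Job 5@4, Job 7@4, Job 4@4, Job 6@7) gives peak 12: d1:5  d2:3  d3:3  d4:12  d5:11  d6:11  d7:4  d8:0  d9:0.
Shift Job 4→7.
Schedule Job 1@1, Job 3@1, Job 2@4, Job 5@4, Job 7@4, Job 4@7, Job 6@7: d1:5  d2:3  d3:3  d4:8  d5:7  d6:7  d7:8  d8:4  d9:4 — peak 8.

8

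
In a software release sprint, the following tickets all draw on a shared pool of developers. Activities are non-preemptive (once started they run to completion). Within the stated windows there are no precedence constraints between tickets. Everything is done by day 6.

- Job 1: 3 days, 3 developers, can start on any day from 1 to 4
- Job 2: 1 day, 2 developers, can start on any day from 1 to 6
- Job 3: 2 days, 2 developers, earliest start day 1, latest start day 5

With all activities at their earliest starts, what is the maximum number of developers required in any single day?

Early-start schedule: Job 1@1, Job 2@1, Job 3@1.
Load per day: day 1: 7, day 2: 5, day 3: 3, day 4: 0, day 5: 0, day 6: 0.
Peak is 7.

7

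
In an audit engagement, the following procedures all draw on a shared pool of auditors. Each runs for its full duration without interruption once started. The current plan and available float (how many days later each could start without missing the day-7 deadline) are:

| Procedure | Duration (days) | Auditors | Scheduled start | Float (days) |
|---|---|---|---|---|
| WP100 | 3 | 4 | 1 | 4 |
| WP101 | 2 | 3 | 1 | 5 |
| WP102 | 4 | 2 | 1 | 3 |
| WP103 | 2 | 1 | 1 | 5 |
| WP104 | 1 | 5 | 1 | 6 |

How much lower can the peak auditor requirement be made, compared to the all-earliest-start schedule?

9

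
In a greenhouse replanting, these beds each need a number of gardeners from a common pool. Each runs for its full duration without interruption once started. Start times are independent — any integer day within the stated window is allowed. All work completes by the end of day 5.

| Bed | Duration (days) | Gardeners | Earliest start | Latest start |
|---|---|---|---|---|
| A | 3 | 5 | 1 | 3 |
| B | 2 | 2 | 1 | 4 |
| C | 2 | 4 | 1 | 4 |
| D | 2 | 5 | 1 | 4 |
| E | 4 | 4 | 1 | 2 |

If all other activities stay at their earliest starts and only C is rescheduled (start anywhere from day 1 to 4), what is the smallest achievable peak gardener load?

16

C@1: d1:20  d2:20  d3:9  d4:4  d5:0 → peak 20
C@2: d1:16  d2:20  d3:13  d4:4  d5:0 → peak 20
C@3: d1:16  d2:16  d3:13  d4:8  d5:0 → peak 16
C@4: d1:16  d2:16  d3:9  d4:8  d5:4 → peak 16
Best is C@3, peak 16.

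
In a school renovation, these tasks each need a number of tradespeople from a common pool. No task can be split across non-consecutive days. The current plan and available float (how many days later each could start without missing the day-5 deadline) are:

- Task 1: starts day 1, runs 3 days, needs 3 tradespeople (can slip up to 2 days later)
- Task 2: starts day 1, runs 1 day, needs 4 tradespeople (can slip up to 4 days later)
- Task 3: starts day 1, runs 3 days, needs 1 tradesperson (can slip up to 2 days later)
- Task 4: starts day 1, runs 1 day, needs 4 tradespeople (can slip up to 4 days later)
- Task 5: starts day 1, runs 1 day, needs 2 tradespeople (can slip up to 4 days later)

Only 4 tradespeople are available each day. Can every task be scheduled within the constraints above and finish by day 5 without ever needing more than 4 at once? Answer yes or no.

Total tradesperson-days = 22; over 5 days the average is 22/5 > 4, so some day must exceed 4.

no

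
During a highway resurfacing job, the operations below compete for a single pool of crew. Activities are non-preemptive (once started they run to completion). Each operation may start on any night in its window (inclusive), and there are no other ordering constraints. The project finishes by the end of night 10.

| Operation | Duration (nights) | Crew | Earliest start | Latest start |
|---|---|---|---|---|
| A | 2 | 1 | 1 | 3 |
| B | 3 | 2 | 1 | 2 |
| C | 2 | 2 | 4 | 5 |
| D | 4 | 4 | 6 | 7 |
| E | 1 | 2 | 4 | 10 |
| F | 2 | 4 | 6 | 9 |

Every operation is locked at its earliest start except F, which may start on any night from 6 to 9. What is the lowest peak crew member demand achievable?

F@6: n1:3  n2:3  n3:2  n4:4  n5:2  n6:8  n7:8  n8:4  n9:4  n10:0 → peak 8
F@7: n1:3  n2:3  n3:2  n4:4  n5:2  n6:4  n7:8  n8:8  n9:4  n10:0 → peak 8
F@8: n1:3  n2:3  n3:2  n4:4  n5:2  n6:4  n7:4  n8:8  n9:8  n10:0 → peak 8
F@9: n1:3  n2:3  n3:2  n4:4  n5:2  n6:4  n7:4  n8:4  n9:8  n10:4 → peak 8
Best is F@6, peak 8.

8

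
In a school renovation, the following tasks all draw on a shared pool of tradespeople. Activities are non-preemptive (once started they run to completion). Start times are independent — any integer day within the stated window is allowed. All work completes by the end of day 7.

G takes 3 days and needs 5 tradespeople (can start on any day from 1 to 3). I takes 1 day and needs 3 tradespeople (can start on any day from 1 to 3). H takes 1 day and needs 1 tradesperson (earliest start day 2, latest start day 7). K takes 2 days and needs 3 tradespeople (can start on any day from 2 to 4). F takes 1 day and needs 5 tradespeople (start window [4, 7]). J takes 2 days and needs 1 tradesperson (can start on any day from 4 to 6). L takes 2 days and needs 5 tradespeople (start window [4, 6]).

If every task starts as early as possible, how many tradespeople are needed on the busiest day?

11

Early-start schedule: G@1, I@1, H@2, K@2, F@4, J@4, L@4.
Load per day: day 1: 8, day 2: 9, day 3: 8, day 4: 11, day 5: 6, day 6: 0, day 7: 0.
Peak is 11.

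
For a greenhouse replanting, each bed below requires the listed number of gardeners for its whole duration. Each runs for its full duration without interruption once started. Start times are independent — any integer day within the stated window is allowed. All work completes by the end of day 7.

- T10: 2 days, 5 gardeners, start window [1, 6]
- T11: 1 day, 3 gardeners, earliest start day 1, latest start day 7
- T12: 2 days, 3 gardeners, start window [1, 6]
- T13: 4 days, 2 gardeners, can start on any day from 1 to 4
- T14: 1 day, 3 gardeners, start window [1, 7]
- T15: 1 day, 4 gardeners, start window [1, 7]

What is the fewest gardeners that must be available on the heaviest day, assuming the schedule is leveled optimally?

5

Early-start (T10@1, T11@1, T12@1, T13@1, T14@1, T15@1) gives peak 20: d1:20  d2:10  d3:2  d4:2  d5:0  d6:0  d7:0.
Shift T11→3, T12→4, T13→3, T14→6, T15→7.
Schedule T10@1, T11@3, T12@4, T13@3, T14@6, T15@7: d1:5  d2:5  d3:5  d4:5  d5:5  d6:5  d7:4 — peak 5.
Total gardener-days = 34 over 7 days ⇒ peak ≥ ⌈34/7⌉ = 5, so 5 is optimal.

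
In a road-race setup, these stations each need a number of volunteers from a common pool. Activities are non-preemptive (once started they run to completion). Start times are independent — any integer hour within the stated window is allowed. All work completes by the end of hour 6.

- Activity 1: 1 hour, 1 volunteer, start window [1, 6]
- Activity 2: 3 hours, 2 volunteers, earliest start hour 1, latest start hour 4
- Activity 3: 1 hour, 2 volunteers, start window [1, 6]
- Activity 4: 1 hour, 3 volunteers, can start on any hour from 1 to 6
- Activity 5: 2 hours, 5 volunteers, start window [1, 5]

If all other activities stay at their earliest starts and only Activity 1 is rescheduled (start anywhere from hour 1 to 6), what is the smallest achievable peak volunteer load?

Activity 1@1: h1:13  h2:7  h3:2  h4:0  h5:0  h6:0 → peak 13
Activity 1@2: h1:12  h2:8  h3:2  h4:0  h5:0  h6:0 → peak 12
Activity 1@3: h1:12  h2:7  h3:3  h4:0  h5:0  h6:0 → peak 12
Activity 1@4: h1:12  h2:7  h3:2  h4:1  h5:0  h6:0 → peak 12
Activity 1@5: h1:12  h2:7  h3:2  h4:0  h5:1  h6:0 → peak 12
Activity 1@6: h1:12  h2:7  h3:2  h4:0  h5:0  h6:1 → peak 12
Best is Activity 1@2, peak 12.

12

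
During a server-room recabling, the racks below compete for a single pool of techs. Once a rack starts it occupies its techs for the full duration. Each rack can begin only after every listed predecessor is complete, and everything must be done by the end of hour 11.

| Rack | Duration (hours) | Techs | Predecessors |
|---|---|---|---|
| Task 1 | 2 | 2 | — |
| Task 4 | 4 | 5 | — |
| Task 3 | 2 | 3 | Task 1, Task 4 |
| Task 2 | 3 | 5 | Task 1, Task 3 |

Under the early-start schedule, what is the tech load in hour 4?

5

At early start, hour 4 has: Task 4.
Demand: 5 = 5.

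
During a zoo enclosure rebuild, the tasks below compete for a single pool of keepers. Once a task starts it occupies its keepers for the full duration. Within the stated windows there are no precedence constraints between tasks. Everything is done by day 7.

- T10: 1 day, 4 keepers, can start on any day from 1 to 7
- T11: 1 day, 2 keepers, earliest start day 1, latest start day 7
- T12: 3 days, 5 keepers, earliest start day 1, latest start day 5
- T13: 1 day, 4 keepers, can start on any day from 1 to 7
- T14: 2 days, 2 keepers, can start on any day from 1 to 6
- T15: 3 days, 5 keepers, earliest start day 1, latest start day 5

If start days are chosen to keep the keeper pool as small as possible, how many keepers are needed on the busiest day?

8

Early-start (T10@1, T11@1, T12@1, T13@1, T14@1, T15@1) gives peak 22: d1:22  d2:12  d3:10  d4:0  d5:0  d6:0  d7:0.
Shift T11→2, T12→2, T14→3, T15→5.
Schedule T10@1, T11@2, T12@2, T13@1, T14@3, T15@5: d1:8  d2:7  d3:7  d4:7  d5:5  d6:5  d7:5 — peak 8.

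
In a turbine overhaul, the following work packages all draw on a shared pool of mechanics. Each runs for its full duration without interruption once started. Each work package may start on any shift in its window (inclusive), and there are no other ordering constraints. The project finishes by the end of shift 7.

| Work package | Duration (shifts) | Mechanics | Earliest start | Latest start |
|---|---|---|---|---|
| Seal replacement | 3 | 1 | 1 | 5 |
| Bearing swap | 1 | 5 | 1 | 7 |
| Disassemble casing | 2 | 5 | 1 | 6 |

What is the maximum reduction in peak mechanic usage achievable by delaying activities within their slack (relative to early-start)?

Early-start peak: s1:11  s2:6  s3:1  s4:0  s5:0  s6:0  s7:0 ⇒ 11.
Leveled (Seal replacement@1, Bearing swap@4, Disassemble casing@5): s1:1  s2:1  s3:1  s4:5  s5:5  s6:5  s7:0 ⇒ 5.
Reduction 11 − 5 = 6.

6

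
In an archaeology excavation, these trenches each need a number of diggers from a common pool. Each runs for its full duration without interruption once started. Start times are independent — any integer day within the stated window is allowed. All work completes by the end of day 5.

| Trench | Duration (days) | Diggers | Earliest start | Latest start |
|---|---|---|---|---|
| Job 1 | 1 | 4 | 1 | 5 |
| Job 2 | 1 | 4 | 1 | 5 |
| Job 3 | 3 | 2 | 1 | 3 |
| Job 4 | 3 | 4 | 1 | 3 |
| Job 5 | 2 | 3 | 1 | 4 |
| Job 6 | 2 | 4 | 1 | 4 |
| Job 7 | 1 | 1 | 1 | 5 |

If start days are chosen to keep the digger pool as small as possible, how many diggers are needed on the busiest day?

9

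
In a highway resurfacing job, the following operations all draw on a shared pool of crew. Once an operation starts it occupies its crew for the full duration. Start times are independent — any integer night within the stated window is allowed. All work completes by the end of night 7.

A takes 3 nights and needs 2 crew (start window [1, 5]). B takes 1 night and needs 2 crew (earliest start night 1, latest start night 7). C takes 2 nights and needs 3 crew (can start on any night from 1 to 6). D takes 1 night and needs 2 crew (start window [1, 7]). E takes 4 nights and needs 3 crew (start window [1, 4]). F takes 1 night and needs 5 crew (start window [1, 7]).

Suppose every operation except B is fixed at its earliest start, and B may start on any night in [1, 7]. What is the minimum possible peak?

15

B@1: n1:17  n2:8  n3:5  n4:3  n5:0  n6:0  n7:0 → peak 17
B@2: n1:15  n2:10  n3:5  n4:3  n5:0  n6:0  n7:0 → peak 15
B@3: n1:15  n2:8  n3:7  n4:3  n5:0  n6:0  n7:0 → peak 15
B@4: n1:15  n2:8  n3:5  n4:5  n5:0  n6:0  n7:0 → peak 15
B@5: n1:15  n2:8  n3:5  n4:3  n5:2  n6:0  n7:0 → peak 15
B@6: n1:15  n2:8  n3:5  n4:3  n5:0  n6:2  n7:0 → peak 15
B@7: n1:15  n2:8  n3:5  n4:3  n5:0  n6:0  n7:2 → peak 15
Best is B@2, peak 15.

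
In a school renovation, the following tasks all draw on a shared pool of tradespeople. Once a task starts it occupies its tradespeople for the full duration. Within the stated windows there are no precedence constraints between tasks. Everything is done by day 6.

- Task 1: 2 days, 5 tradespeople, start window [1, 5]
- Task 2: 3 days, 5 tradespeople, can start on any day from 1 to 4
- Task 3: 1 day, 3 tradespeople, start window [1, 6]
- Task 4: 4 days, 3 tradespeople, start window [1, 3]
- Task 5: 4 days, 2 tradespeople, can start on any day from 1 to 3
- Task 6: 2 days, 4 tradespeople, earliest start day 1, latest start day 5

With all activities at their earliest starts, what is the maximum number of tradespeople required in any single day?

22

Early-start schedule: Task 1@1, Task 2@1, Task 3@1, Task 4@1, Task 5@1, Task 6@1.
Load per day: day 1: 22, day 2: 19, day 3: 10, day 4: 5, day 5: 0, day 6: 0.
Peak is 22.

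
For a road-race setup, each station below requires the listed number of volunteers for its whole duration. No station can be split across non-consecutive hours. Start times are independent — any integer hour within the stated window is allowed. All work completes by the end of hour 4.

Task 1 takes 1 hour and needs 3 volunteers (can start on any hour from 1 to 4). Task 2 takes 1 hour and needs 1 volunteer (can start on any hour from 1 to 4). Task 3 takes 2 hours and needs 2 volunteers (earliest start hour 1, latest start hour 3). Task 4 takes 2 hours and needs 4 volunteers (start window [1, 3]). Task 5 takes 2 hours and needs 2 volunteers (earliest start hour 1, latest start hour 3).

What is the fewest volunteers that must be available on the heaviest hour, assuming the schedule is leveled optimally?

6

Early-start (Task 1@1, Task 2@1, Task 3@1, Task 4@1, Task 5@1) gives peak 12: h1:12  h2:8  h3:0  h4:0.
Shift Task 4→2, Task 5→3.
Schedule Task 1@1, Task 2@1, Task 3@1, Task 4@2, Task 5@3: h1:6  h2:6  h3:6  h4:2 — peak 6.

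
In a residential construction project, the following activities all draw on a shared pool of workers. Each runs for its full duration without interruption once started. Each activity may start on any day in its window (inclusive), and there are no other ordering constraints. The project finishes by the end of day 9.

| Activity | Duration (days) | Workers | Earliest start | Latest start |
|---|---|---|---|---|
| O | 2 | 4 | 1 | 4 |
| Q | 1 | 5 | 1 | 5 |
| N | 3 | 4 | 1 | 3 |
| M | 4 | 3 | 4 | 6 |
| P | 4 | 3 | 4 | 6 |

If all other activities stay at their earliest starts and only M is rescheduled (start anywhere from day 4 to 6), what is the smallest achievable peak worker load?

M@4: d1:13  d2:8  d3:4  d4:6  d5:6  d6:6  d7:6  d8:0  d9:0 → peak 13
M@5: d1:13  d2:8  d3:4  d4:3  d5:6  d6:6  d7:6  d8:3  d9:0 → peak 13
M@6: d1:13  d2:8  d3:4  d4:3  d5:3  d6:6  d7:6  d8:3  d9:3 → peak 13
Best is M@4, peak 13.

13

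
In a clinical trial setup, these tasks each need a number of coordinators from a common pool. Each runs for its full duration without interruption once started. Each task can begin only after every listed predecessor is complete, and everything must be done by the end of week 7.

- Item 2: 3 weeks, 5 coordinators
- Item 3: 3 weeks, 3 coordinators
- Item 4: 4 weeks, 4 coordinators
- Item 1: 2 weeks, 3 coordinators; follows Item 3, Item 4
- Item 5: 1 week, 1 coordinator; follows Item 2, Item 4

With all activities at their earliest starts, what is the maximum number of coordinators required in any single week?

12

Early-start schedule: Item 2@1, Item 3@1, Item 4@1, Item 1@5, Item 5@5.
Load per week: week 1: 12, week 2: 12, week 3: 12, week 4: 4, week 5: 4, week 6: 3, week 7: 0.
Peak is 12.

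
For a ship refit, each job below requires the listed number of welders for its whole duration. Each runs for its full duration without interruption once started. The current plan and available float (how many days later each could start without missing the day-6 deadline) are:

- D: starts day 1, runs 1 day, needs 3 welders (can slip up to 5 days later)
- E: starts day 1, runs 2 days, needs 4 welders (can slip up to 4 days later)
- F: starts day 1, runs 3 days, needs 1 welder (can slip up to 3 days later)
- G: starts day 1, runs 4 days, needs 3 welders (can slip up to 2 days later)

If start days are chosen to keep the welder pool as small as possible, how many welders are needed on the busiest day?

Early-start (D@1, E@1, F@1, G@1) gives peak 11: d1:11  d2:8  d3:4  d4:3  d5:0  d6:0.
Shift E→5, F→2.
Schedule D@1, E@5, F@2, G@1: d1:6  d2:4  d3:4  d4:4  d5:4  d6:4 — peak 6.

6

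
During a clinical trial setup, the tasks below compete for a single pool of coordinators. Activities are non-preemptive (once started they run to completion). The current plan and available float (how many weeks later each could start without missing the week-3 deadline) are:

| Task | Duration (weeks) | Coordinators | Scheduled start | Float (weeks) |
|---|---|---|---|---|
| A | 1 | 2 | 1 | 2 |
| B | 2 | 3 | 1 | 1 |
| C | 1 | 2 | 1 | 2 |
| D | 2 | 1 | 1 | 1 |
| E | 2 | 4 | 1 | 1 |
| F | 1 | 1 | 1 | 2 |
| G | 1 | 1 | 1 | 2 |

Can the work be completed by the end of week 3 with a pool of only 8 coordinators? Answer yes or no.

yes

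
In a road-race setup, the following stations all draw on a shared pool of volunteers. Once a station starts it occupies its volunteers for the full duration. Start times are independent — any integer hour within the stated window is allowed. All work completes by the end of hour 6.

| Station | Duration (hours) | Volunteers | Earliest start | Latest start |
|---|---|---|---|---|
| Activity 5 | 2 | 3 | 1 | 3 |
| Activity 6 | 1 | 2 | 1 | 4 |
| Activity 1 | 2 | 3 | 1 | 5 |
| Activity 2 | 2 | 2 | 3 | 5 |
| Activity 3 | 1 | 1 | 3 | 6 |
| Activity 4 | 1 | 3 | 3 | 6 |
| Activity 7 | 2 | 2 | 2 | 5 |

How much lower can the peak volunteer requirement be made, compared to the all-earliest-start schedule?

Early-start peak: h1:8  h2:8  h3:8  h4:2  h5:0  h6:0 ⇒ 8.
Leveled (Activity 5@1, Activity 6@1, Activity 1@3, Activity 2@3, Activity 3@5, Activity 4@6, Activity 7@5): h1:5  h2:3  h3:5  h4:5  h5:3  h6:5 ⇒ 5.
Reduction 8 − 5 = 3.

3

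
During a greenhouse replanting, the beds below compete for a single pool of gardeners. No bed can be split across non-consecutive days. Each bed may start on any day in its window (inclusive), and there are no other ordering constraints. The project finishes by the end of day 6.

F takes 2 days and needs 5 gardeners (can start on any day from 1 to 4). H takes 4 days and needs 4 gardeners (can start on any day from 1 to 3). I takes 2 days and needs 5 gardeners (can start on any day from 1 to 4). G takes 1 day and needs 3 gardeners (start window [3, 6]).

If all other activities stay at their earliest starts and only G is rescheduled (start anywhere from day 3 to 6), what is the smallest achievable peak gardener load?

14

G@3: d1:14  d2:14  d3:7  d4:4  d5:0  d6:0 → peak 14
G@4: d1:14  d2:14  d3:4  d4:7  d5:0  d6:0 → peak 14
G@5: d1:14  d2:14  d3:4  d4:4  d5:3  d6:0 → peak 14
G@6: d1:14  d2:14  d3:4  d4:4  d5:0  d6:3 → peak 14
Best is G@3, peak 14.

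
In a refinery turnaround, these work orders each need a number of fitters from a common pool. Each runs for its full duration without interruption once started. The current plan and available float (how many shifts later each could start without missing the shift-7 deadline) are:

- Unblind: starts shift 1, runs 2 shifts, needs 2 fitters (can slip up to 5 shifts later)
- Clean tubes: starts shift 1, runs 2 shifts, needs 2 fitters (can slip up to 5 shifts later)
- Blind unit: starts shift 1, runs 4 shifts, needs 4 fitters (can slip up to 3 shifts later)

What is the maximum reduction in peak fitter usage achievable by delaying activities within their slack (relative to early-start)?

Early-start peak: s1:8  s2:8  s3:4  s4:4  s5:0  s6:0  s7:0 ⇒ 8.
Leveled (Unblind@1, Clean tubes@1, Blind unit@3): s1:4  s2:4  s3:4  s4:4  s5:4  s6:4  s7:0 ⇒ 4.
Reduction 8 − 4 = 4.

4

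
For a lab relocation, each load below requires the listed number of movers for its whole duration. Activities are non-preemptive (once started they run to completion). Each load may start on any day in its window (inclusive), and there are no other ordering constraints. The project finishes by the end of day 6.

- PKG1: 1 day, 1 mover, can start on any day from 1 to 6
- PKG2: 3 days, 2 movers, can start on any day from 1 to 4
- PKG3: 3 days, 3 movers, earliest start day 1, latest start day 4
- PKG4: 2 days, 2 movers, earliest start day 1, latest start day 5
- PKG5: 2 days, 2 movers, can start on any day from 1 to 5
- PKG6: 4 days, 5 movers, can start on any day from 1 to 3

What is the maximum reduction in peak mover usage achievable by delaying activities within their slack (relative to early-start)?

7

Early-start peak: d1:15  d2:14  d3:10  d4:5  d5:0  d6:0 ⇒ 15.
Leveled (PKG1@1, PKG2@1, PKG3@4, PKG4@1, PKG5@1, PKG6@3): d1:7  d2:6  d3:7  d4:8  d5:8  d6:8 ⇒ 8.
Reduction 15 − 8 = 7.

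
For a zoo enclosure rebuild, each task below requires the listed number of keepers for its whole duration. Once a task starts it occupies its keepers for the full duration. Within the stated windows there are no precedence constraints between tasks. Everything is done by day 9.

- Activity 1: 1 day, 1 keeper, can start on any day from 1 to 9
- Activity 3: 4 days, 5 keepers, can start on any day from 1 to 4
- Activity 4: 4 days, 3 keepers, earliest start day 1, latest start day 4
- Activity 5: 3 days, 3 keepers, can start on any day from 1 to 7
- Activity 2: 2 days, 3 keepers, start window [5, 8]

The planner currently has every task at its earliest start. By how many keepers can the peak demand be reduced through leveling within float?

4

Early-start peak: d1:12  d2:11  d3:11  d4:8  d5:3  d6:3  d7:0  d8:0  d9:0 ⇒ 12.
Leveled (Activity 1@1, Activity 3@1, Activity 4@2, Activity 5@5, Activity 2@6): d1:6  d2:8  d3:8  d4:8  d5:6  d6:6  d7:6  d8:0  d9:0 ⇒ 8.
Reduction 12 − 8 = 4.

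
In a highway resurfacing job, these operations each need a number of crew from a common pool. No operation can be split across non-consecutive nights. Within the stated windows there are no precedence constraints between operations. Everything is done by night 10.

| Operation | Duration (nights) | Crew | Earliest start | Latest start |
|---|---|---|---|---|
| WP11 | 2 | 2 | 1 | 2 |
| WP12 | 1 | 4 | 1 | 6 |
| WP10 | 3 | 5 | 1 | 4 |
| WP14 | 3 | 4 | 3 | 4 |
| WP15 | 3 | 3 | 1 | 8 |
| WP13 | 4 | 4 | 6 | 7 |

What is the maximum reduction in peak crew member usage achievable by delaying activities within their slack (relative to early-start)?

Early-start peak: n1:14  n2:10  n3:12  n4:4  n5:4  n6:4  n7:4  n8:4  n9:4  n10:0 ⇒ 14.
Leveled (WP11@1, WP12@4, WP10@1, WP14@4, WP15@5, WP13@7): n1:7  n2:7  n3:5  n4:8  n5:7  n6:7  n7:7  n8:4  n9:4  n10:4 ⇒ 8.
Reduction 14 − 8 = 6.

6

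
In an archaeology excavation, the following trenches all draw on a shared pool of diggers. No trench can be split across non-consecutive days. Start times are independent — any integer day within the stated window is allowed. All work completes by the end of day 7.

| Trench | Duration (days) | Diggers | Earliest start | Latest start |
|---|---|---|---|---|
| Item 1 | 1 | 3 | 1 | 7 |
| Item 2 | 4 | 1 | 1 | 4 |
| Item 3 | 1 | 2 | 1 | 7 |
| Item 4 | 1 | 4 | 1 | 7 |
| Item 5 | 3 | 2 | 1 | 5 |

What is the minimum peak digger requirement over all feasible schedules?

4

Early-start (Item 1@1, Item 2@1, Item 3@1, Item 4@1, Item 5@1) gives peak 12: d1:12  d2:3  d3:3  d4:1  d5:0  d6:0  d7:0.
Shift Item 3→2, Item 4→6, Item 5→3.
Schedule Item 1@1, Item 2@1, Item 3@2, Item 4@6, Item 5@3: d1:4  d2:3  d3:3  d4:3  d5:2  d6:4  d7:0 — peak 4.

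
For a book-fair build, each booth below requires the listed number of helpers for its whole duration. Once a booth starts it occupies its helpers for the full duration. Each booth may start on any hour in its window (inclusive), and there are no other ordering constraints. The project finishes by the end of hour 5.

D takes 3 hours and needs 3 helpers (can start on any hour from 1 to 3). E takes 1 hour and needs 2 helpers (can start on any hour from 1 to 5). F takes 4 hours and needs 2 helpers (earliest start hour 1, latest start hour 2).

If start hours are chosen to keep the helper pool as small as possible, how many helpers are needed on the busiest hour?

5

Early-start (D@1, E@1, F@1) gives peak 7: h1:7  h2:5  h3:5  h4:2  h5:0.
Shift F→2.
Schedule D@1, E@1, F@2: h1:5  h2:5  h3:5  h4:2  h5:2 — peak 5.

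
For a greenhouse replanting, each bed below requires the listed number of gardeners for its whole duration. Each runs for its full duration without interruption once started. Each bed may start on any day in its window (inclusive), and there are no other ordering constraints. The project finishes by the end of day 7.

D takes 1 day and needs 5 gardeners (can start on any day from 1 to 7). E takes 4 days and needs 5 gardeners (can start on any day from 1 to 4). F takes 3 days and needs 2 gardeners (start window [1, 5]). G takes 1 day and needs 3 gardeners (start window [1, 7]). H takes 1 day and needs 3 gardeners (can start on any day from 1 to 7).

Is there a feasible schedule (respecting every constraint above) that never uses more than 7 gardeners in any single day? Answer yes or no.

Schedule D@1, E@2, F@1, G@6, H@6: d1:7  d2:7  d3:7  d4:5  d5:5  d6:6  d7:0 — peak 7 ≤ 7.

yes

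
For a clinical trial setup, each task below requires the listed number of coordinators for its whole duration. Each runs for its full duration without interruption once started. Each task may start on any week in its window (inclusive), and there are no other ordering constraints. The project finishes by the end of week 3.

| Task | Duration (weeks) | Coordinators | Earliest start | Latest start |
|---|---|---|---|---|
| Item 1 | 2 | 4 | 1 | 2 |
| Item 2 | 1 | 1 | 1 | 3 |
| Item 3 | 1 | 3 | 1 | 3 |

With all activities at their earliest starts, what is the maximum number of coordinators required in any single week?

Early-start schedule: Item 1@1, Item 2@1, Item 3@1.
Load per week: week 1: 8, week 2: 4, week 3: 0.
Peak is 8.

8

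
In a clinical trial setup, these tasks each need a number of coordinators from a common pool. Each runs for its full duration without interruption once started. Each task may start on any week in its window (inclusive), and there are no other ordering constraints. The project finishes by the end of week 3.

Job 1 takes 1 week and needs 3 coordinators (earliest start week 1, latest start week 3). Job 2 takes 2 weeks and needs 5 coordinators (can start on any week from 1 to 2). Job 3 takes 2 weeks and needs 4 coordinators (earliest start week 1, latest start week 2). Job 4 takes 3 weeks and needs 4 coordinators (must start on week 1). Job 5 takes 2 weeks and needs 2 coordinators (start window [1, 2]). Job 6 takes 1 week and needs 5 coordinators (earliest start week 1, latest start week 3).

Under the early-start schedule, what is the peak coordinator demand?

Early-start schedule: Job 1@1, Job 2@1, Job 3@1, Job 4@1, Job 5@1, Job 6@1.
Load per week: week 1: 23, week 2: 15, week 3: 4.
Peak is 23.

23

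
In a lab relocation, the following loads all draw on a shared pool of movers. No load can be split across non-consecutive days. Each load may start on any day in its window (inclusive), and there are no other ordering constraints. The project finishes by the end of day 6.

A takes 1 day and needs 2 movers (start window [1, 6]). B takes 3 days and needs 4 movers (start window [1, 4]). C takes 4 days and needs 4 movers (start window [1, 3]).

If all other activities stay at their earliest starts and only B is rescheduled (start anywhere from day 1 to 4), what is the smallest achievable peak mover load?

B@1: d1:10  d2:8  d3:8  d4:4  d5:0  d6:0 → peak 10
B@2: d1:6  d2:8  d3:8  d4:8  d5:0  d6:0 → peak 8
B@3: d1:6  d2:4  d3:8  d4:8  d5:4  d6:0 → peak 8
B@4: d1:6  d2:4  d3:4  d4:8  d5:4  d6:4 → peak 8
Best is B@2, peak 8.

8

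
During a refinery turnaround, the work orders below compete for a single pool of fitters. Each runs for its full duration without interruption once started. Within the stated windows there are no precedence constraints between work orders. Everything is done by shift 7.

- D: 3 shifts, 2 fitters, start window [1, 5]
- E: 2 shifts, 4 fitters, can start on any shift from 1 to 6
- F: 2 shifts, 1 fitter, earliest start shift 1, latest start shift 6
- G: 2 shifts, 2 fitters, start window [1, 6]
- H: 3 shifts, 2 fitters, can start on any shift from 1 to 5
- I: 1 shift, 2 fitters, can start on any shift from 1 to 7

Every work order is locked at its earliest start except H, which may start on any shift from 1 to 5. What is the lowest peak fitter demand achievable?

11

H@1: s1:13  s2:11  s3:4  s4:0  s5:0  s6:0  s7:0 → peak 13
H@2: s1:11  s2:11  s3:4  s4:2  s5:0  s6:0  s7:0 → peak 11
H@3: s1:11  s2:9  s3:4  s4:2  s5:2  s6:0  s7:0 → peak 11
H@4: s1:11  s2:9  s3:2  s4:2  s5:2  s6:2  s7:0 → peak 11
H@5: s1:11  s2:9  s3:2  s4:0  s5:2  s6:2  s7:2 → peak 11
Best is H@2, peak 11.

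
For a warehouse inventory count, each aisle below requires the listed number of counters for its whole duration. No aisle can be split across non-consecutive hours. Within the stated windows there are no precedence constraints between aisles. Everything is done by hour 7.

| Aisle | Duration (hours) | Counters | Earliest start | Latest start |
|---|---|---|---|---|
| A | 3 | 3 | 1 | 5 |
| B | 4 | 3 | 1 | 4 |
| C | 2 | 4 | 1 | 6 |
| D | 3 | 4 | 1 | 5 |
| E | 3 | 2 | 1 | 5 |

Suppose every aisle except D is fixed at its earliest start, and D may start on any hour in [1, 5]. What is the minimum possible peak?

D@1: h1:16  h2:16  h3:12  h4:3  h5:0  h6:0  h7:0 → peak 16
D@2: h1:12  h2:16  h3:12  h4:7  h5:0  h6:0  h7:0 → peak 16
D@3: h1:12  h2:12  h3:12  h4:7  h5:4  h6:0  h7:0 → peak 12
D@4: h1:12  h2:12  h3:8  h4:7  h5:4  h6:4  h7:0 → peak 12
D@5: h1:12  h2:12  h3:8  h4:3  h5:4  h6:4  h7:4 → peak 12
Best is D@3, peak 12.

12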